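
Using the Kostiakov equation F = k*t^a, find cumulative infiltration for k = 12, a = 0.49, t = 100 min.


F = k * t^a = 12 * 100^0.49
F = 12 * 9.549926

114.5991 mm


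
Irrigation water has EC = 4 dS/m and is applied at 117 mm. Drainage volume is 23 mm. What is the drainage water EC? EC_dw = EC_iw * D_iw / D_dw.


EC_dw = EC_iw * D_iw / D_dw
EC_dw = 4 * 117 / 23
EC_dw = 468 / 23

20.3478 dS/m


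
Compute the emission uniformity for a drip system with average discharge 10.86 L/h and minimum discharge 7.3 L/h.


EU = (q_min/q_avg)*100 = (7.3/10.86)*100 = 67.2192%

67.2192 %


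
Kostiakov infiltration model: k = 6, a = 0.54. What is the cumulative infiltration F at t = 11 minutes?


F = k * t^a = 6 * 11^0.54
F = 6 * 3.650497

21.9030 mm


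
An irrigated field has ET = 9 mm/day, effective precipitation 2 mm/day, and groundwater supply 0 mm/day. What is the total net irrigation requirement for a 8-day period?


Daily deficit = ET - Pe - GW = 9 - 2 - 0 = 7 mm/day
NIR = 7 * 8 = 56 mm

56.0000 mm


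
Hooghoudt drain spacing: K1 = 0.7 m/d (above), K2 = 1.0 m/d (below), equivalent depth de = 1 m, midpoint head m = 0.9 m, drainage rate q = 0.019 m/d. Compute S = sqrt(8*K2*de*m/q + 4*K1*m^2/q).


S^2 = 8*K2*de*m/q + 4*K1*m^2/q
S^2 = 8*1.0*1*0.9/0.019 + 4*0.7*0.9^2/0.019
S = sqrt(498.3158)

22.3230 m


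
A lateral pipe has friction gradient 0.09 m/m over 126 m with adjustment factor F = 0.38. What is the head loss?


hf = J * L * F = 0.09 * 126 * 0.38 = 4.3092 m

4.3092 m


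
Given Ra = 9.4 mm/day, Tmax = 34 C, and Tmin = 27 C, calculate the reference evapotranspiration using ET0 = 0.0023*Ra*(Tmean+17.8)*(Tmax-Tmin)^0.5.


Tmean = (Tmax + Tmin)/2 = (34 + 27)/2 = 30.5
ET0 = 0.0023 * 9.4 * (30.5 + 17.8) * sqrt(34 - 27)
ET0 = 0.0023 * 9.4 * 48.3 * 2.645751

2.7628 mm/day


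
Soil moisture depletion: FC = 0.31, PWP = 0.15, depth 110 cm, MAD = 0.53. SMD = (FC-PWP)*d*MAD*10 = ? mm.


SMD = (FC - PWP) * d * MAD * 10
SMD = (0.31 - 0.15) * 110 * 0.53 * 10
SMD = 0.1600 * 110 * 0.53 * 10

93.2800 mm


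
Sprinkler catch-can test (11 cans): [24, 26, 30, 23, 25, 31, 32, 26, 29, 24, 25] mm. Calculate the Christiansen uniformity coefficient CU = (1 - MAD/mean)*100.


mean = 26.818182 mm
MAD = 2.677686 mm
CU = (1 - 2.677686/26.818182)*100

90.0154 %


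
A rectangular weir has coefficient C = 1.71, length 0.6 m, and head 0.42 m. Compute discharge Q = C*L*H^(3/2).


Q = C * L * H^(3/2) = 1.71 * 0.6 * 0.42^1.5 = 1.71 * 0.6 * 0.272191

0.2793 m^3/s


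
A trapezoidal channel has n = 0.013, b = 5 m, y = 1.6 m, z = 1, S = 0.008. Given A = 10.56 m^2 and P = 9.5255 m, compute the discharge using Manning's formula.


R = A/P = 10.56/9.5255 = 1.108603
Q = (1/0.013) * 10.56 * 1.108603^(2/3) * 0.008^0.5

77.8245 m^3/s


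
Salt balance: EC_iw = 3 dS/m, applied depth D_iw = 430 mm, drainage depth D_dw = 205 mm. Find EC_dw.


EC_dw = EC_iw * D_iw / D_dw
EC_dw = 3 * 430 / 205
EC_dw = 1290 / 205

6.2927 dS/m


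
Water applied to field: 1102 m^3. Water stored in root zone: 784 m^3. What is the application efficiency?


Ea = V_root / V_field * 100 = 784 / 1102 * 100 = 71.1434%

71.1434 %


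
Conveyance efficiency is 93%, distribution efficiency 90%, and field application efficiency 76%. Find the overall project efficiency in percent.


Ec = 0.93, Eb = 0.9, Ea = 0.76
E = 0.93 * 0.9 * 0.76 * 100 = 63.6120%

63.6120 %


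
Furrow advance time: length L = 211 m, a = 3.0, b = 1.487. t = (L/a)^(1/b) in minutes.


t = (L/a)^(1/b)
t = (211/3.0)^(1/1.487)
t = 70.333333^(1/1.487)

17.4665 min


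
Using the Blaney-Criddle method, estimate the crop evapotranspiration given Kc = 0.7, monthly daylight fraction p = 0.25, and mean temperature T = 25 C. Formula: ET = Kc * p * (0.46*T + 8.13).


ET = Kc * p * (0.46*T + 8.13)
ET = 0.7 * 0.25 * (0.46*25 + 8.13)
ET = 0.7 * 0.25 * 19.6300

3.4353 mm/day


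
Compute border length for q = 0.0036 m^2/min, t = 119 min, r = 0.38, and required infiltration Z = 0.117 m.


L = q*t/((1+r)*Z)
L = 0.0036*119/((1+0.38)*0.117)
L = 0.4284/0.16146

2.6533 m


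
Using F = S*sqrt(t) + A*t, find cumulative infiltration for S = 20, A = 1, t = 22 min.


F = S*sqrt(t) + A*t
F = 20*sqrt(22) + 1*22
F = 20*4.690416 + 22

115.8083 mm


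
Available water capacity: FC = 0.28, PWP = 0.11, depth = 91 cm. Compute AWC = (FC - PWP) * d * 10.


AWC = (FC - PWP) * d * 10
AWC = (0.28 - 0.11) * 91 * 10
AWC = 0.1700 * 91 * 10

154.7000 mm


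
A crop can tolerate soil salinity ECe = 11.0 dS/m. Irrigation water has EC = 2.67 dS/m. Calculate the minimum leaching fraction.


LR = ECiw / (5*ECe - ECiw)
LR = 2.67 / (5*11.0 - 2.67)
LR = 2.67 / 52.3300

0.0510


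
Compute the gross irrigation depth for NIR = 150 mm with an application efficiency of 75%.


Ea = 75% = 0.75
GID = NIR / Ea = 150 / 0.75 = 200.0000 mm

200.0000 mm


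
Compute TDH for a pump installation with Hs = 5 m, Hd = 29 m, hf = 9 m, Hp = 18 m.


TDH = Hs + Hd + hf + Hp = 5 + 29 + 9 + 18 = 61

61 m


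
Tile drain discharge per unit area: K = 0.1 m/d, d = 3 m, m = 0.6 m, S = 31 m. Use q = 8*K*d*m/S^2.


q = 8*K*d*m/S^2
q = 8*0.1*3*0.6/31^2
q = 1.4400 / 961

0.0015 m/d


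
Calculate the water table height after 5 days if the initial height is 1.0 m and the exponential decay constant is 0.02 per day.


m = m0 * exp(-k*t)
m = 1.0 * exp(-0.02 * 5)
m = 1.0 * exp(-0.1000)

0.9048 m


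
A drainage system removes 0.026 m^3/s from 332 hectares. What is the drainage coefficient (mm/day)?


DC = Q * 86400 / (A * 10000) * 1000
DC = 0.026 * 86400 / (332 * 10000) * 1000
DC = 2246400.0000 / 3320000

0.6766 mm/day


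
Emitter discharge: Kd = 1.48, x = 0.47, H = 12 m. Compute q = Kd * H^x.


q = Kd * H^x = 1.48 * 12^0.47 = 1.48 * 3.215253

4.7586 L/h


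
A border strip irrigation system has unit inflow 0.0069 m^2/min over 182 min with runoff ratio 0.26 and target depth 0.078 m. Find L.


L = q*t/((1+r)*Z)
L = 0.0069*182/((1+0.26)*0.078)
L = 1.2558/0.09828

12.7778 m


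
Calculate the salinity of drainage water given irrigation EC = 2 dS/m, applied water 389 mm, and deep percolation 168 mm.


EC_dw = EC_iw * D_iw / D_dw
EC_dw = 2 * 389 / 168
EC_dw = 778 / 168

4.6310 dS/m


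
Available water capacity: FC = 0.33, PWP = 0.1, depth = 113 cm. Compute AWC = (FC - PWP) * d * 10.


AWC = (FC - PWP) * d * 10
AWC = (0.33 - 0.1) * 113 * 10
AWC = 0.2300 * 113 * 10

259.9000 mm


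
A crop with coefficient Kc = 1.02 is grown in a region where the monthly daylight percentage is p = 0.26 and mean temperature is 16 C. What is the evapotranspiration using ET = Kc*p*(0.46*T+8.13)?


ET = Kc * p * (0.46*T + 8.13)
ET = 1.02 * 0.26 * (0.46*16 + 8.13)
ET = 1.02 * 0.26 * 15.4900

4.1079 mm/day


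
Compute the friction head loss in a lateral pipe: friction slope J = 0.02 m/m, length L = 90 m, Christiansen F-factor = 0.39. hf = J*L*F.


hf = J * L * F = 0.02 * 90 * 0.39 = 0.7020 m

0.7020 m


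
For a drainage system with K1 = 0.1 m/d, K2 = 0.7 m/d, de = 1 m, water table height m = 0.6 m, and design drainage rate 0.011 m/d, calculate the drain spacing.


S^2 = 8*K2*de*m/q + 4*K1*m^2/q
S^2 = 8*0.7*1*0.6/0.011 + 4*0.1*0.6^2/0.011
S = sqrt(318.5455)

17.8478 m


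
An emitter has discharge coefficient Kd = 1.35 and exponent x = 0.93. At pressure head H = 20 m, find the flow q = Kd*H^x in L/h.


q = Kd * H^x = 1.35 * 20^0.93 = 1.35 * 16.216529

21.8923 L/h


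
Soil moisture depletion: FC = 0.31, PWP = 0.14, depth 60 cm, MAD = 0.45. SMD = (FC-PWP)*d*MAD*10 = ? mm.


SMD = (FC - PWP) * d * MAD * 10
SMD = (0.31 - 0.14) * 60 * 0.45 * 10
SMD = 0.1700 * 60 * 0.45 * 10

45.9000 mm


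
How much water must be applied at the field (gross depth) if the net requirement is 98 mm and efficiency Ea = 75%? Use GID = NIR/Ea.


Ea = 75% = 0.75
GID = NIR / Ea = 98 / 0.75 = 130.6667 mm

130.6667 mm


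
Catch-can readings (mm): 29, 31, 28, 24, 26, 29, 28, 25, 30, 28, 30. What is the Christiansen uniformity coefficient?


mean = 28.000000 mm
MAD = 1.636364 mm
CU = (1 - 1.636364/28.000000)*100

94.1558 %


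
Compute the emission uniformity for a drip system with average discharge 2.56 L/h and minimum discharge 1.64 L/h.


EU = (q_min/q_avg)*100 = (1.64/2.56)*100 = 64.0625%

64.0625 %


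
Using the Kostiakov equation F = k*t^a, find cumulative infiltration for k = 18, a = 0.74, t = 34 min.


F = k * t^a = 18 * 34^0.74
F = 18 * 13.592345

244.6622 mm


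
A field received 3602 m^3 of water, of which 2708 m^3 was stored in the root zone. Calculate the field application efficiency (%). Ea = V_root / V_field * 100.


Ea = V_root / V_field * 100 = 2708 / 3602 * 100 = 75.1805%

75.1805 %


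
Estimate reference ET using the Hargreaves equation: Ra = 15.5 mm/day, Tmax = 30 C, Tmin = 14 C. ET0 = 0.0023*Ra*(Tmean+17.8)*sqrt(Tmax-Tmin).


Tmean = (Tmax + Tmin)/2 = (30 + 14)/2 = 22.0
ET0 = 0.0023 * 15.5 * (22.0 + 17.8) * sqrt(30 - 14)
ET0 = 0.0023 * 15.5 * 39.8 * 4.000000

5.6755 mm/day


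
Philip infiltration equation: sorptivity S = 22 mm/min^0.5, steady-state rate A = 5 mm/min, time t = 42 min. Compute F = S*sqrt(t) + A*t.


F = S*sqrt(t) + A*t
F = 22*sqrt(42) + 5*42
F = 22*6.480741 + 210

352.5763 mm


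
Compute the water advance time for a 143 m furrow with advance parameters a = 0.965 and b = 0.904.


t = (L/a)^(1/b)
t = (143/0.965)^(1/0.904)
t = 148.186528^(1/0.904)

251.9632 min


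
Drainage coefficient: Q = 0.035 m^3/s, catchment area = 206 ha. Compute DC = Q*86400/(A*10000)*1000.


DC = Q * 86400 / (A * 10000) * 1000
DC = 0.035 * 86400 / (206 * 10000) * 1000
DC = 3024000.0000 / 2060000

1.4680 mm/day


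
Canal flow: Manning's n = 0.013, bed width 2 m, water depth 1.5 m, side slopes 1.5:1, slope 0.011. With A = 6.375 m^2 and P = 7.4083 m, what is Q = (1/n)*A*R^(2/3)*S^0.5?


R = A/P = 6.375/7.4083 = 0.860521
Q = (1/0.013) * 6.375 * 0.860521^(2/3) * 0.011^0.5

46.5308 m^3/s


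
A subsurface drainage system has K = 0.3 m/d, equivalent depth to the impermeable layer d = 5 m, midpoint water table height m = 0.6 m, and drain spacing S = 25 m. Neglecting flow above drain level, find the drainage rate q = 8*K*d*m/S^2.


q = 8*K*d*m/S^2
q = 8*0.3*5*0.6/25^2
q = 7.2000 / 625

0.0115 m/d


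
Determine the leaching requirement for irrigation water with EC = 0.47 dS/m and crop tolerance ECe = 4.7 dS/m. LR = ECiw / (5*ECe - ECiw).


LR = ECiw / (5*ECe - ECiw)
LR = 0.47 / (5*4.7 - 0.47)
LR = 0.47 / 23.0300

0.0204


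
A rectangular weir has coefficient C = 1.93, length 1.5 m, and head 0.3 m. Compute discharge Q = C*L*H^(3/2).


Q = C * L * H^(3/2) = 1.93 * 1.5 * 0.3^1.5 = 1.93 * 1.5 * 0.164317

0.4757 m^3/s


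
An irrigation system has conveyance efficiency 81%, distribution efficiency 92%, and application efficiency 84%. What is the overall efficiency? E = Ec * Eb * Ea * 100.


Ec = 0.81, Eb = 0.92, Ea = 0.84
E = 0.81 * 0.92 * 0.84 * 100 = 62.5968%

62.5968 %


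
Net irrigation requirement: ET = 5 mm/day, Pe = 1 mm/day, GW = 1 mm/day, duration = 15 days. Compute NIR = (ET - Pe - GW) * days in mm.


Daily deficit = ET - Pe - GW = 5 - 1 - 1 = 3 mm/day
NIR = 3 * 15 = 45 mm

45.0000 mm


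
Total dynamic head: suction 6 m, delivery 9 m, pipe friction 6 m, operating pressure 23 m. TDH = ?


TDH = Hs + Hd + hf + Hp = 6 + 9 + 6 + 23 = 44

44 m


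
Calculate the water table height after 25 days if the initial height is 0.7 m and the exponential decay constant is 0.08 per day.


m = m0 * exp(-k*t)
m = 0.7 * exp(-0.08 * 25)
m = 0.7 * exp(-2.0000)

0.0947 m


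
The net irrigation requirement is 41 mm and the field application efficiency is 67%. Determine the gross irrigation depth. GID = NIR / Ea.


Ea = 67% = 0.67
GID = NIR / Ea = 41 / 0.67 = 61.1940 mm

61.1940 mm


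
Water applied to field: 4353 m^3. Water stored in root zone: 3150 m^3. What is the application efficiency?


Ea = V_root / V_field * 100 = 3150 / 4353 * 100 = 72.3639%

72.3639 %


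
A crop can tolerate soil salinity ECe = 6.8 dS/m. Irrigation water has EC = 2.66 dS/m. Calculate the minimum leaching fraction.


LR = ECiw / (5*ECe - ECiw)
LR = 2.66 / (5*6.8 - 2.66)
LR = 2.66 / 31.3400

0.0849


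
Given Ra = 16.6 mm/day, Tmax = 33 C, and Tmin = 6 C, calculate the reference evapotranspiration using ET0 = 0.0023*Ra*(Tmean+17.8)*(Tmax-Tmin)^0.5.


Tmean = (Tmax + Tmin)/2 = (33 + 6)/2 = 19.5
ET0 = 0.0023 * 16.6 * (19.5 + 17.8) * sqrt(33 - 6)
ET0 = 0.0023 * 16.6 * 37.3 * 5.196152

7.3999 mm/day


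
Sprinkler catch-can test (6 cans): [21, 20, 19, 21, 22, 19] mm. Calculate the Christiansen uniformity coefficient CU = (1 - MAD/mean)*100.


mean = 20.333333 mm
MAD = 1.000000 mm
CU = (1 - 1.000000/20.333333)*100

95.0820 %


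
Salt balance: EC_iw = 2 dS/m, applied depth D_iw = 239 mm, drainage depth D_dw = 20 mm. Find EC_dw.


EC_dw = EC_iw * D_iw / D_dw
EC_dw = 2 * 239 / 20
EC_dw = 478 / 20

23.9000 dS/m


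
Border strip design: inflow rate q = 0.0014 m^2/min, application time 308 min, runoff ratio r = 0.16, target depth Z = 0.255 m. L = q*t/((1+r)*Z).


L = q*t/((1+r)*Z)
L = 0.0014*308/((1+0.16)*0.255)
L = 0.4312/0.2958

1.4577 m


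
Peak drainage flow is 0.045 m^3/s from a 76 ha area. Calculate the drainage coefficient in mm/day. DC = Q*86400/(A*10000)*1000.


DC = Q * 86400 / (A * 10000) * 1000
DC = 0.045 * 86400 / (76 * 10000) * 1000
DC = 3888000.0000 / 760000

5.1158 mm/day


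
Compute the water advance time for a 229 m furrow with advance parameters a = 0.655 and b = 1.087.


t = (L/a)^(1/b)
t = (229/0.655)^(1/1.087)
t = 349.618321^(1/1.087)

218.7827 min


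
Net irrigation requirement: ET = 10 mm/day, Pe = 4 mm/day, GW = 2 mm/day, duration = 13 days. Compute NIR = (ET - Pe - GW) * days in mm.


Daily deficit = ET - Pe - GW = 10 - 4 - 2 = 4 mm/day
NIR = 4 * 13 = 52 mm

52.0000 mm


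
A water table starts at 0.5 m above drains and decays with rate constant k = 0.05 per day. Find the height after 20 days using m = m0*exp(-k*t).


m = m0 * exp(-k*t)
m = 0.5 * exp(-0.05 * 20)
m = 0.5 * exp(-1.0000)

0.1839 m


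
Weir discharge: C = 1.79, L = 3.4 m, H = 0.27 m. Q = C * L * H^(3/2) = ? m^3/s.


Q = C * L * H^(3/2) = 1.79 * 3.4 * 0.27^1.5 = 1.79 * 3.4 * 0.140296

0.8538 m^3/s


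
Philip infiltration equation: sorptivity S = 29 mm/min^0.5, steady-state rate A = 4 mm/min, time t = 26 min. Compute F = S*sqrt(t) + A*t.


F = S*sqrt(t) + A*t
F = 29*sqrt(26) + 4*26
F = 29*5.099020 + 104

251.8716 mm


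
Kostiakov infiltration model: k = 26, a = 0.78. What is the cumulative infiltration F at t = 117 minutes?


F = k * t^a = 26 * 117^0.78
F = 26 * 41.037885

1066.9850 mm


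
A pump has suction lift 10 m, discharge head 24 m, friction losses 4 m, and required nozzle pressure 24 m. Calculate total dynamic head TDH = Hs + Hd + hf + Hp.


TDH = Hs + Hd + hf + Hp = 10 + 24 + 4 + 24 = 62

62 m


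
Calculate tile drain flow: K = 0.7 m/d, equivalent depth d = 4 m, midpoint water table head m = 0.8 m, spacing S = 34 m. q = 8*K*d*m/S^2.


q = 8*K*d*m/S^2
q = 8*0.7*4*0.8/34^2
q = 17.9200 / 1156

0.0155 m/d


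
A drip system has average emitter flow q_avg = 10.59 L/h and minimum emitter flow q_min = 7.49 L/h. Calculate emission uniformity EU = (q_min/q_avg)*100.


EU = (q_min/q_avg)*100 = (7.49/10.59)*100 = 70.7271%

70.7271 %


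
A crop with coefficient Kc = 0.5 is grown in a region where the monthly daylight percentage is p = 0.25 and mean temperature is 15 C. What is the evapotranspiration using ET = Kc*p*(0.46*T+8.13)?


ET = Kc * p * (0.46*T + 8.13)
ET = 0.5 * 0.25 * (0.46*15 + 8.13)
ET = 0.5 * 0.25 * 15.0300

1.8788 mm/day


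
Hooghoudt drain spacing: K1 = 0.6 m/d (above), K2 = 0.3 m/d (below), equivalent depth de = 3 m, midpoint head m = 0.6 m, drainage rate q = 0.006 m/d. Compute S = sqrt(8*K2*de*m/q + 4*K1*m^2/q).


S^2 = 8*K2*de*m/q + 4*K1*m^2/q
S^2 = 8*0.3*3*0.6/0.006 + 4*0.6*0.6^2/0.006
S = sqrt(864.0000)

29.3939 m


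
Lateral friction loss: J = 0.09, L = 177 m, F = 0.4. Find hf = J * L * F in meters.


hf = J * L * F = 0.09 * 177 * 0.4 = 6.3720 m

6.3720 m


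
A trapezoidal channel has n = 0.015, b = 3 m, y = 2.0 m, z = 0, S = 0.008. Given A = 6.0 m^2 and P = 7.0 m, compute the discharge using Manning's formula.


R = A/P = 6.0/7.0 = 0.857143
Q = (1/0.015) * 6.0 * 0.857143^(2/3) * 0.008^0.5

32.2830 m^3/s


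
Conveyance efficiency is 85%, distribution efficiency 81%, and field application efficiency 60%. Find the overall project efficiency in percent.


Ec = 0.85, Eb = 0.81, Ea = 0.6
E = 0.85 * 0.81 * 0.6 * 100 = 41.3100%

41.3100 %


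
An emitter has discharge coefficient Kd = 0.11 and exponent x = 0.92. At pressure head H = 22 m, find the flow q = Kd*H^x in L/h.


q = Kd * H^x = 0.11 * 22^0.92 = 0.11 * 17.180226

1.8898 L/h


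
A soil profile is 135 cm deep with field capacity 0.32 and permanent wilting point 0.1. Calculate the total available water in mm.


AWC = (FC - PWP) * d * 10
AWC = (0.32 - 0.1) * 135 * 10
AWC = 0.2200 * 135 * 10

297.0000 mm


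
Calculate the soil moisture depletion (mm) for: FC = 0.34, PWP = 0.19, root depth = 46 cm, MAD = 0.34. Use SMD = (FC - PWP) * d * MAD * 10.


SMD = (FC - PWP) * d * MAD * 10
SMD = (0.34 - 0.19) * 46 * 0.34 * 10
SMD = 0.1500 * 46 * 0.34 * 10

23.4600 mm


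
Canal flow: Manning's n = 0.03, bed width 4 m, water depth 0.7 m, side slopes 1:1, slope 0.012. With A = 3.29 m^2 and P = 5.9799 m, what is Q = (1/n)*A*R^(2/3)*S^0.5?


R = A/P = 3.29/5.9799 = 0.550176
Q = (1/0.03) * 3.29 * 0.550176^(2/3) * 0.012^0.5

8.0662 m^3/s


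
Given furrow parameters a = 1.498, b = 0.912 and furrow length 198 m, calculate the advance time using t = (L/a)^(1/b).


t = (L/a)^(1/b)
t = (198/1.498)^(1/0.912)
t = 132.176235^(1/0.912)

211.7513 min


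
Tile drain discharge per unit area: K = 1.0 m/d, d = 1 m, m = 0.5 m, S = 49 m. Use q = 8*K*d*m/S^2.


q = 8*K*d*m/S^2
q = 8*1.0*1*0.5/49^2
q = 4.0000 / 2401

0.0017 m/d


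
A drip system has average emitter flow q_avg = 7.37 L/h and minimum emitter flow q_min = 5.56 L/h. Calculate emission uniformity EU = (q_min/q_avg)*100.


EU = (q_min/q_avg)*100 = (5.56/7.37)*100 = 75.4410%

75.4410 %


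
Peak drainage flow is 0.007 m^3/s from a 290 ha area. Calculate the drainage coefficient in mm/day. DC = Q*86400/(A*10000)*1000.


DC = Q * 86400 / (A * 10000) * 1000
DC = 0.007 * 86400 / (290 * 10000) * 1000
DC = 604800.0000 / 2900000

0.2086 mm/day


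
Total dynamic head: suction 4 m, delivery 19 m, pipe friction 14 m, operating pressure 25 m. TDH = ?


TDH = Hs + Hd + hf + Hp = 4 + 19 + 14 + 25 = 62

62 m


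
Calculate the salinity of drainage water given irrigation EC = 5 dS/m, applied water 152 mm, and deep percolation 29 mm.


EC_dw = EC_iw * D_iw / D_dw
EC_dw = 5 * 152 / 29
EC_dw = 760 / 29

26.2069 dS/m


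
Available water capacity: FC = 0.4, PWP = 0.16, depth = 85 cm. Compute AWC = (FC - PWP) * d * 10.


AWC = (FC - PWP) * d * 10
AWC = (0.4 - 0.16) * 85 * 10
AWC = 0.2400 * 85 * 10

204.0000 mm


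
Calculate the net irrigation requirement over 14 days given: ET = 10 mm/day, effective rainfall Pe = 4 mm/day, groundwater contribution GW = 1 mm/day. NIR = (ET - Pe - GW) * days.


Daily deficit = ET - Pe - GW = 10 - 4 - 1 = 5 mm/day
NIR = 5 * 14 = 70 mm

70.0000 mm


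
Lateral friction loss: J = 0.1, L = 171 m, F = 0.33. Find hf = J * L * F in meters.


hf = J * L * F = 0.1 * 171 * 0.33 = 5.6430 m

5.6430 m


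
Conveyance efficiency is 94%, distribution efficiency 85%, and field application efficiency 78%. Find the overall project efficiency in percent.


Ec = 0.94, Eb = 0.85, Ea = 0.78
E = 0.94 * 0.85 * 0.78 * 100 = 62.3220%

62.3220 %


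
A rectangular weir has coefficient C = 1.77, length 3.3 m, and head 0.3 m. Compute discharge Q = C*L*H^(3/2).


Q = C * L * H^(3/2) = 1.77 * 3.3 * 0.3^1.5 = 1.77 * 3.3 * 0.164317

0.9598 m^3/s


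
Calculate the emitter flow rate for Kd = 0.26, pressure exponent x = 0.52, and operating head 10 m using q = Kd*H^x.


q = Kd * H^x = 0.26 * 10^0.52 = 0.26 * 3.311311

0.8609 L/h


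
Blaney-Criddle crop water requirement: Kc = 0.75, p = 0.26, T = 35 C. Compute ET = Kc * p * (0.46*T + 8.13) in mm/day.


ET = Kc * p * (0.46*T + 8.13)
ET = 0.75 * 0.26 * (0.46*35 + 8.13)
ET = 0.75 * 0.26 * 24.2300

4.7249 mm/day


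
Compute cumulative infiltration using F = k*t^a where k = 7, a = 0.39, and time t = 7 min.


F = k * t^a = 7 * 7^0.39
F = 7 * 2.135936

14.9516 mm


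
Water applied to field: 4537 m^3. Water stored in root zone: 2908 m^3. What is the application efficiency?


Ea = V_root / V_field * 100 = 2908 / 4537 * 100 = 64.0952%

64.0952 %


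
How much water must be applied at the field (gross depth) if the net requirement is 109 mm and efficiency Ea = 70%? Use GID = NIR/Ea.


Ea = 70% = 0.7
GID = NIR / Ea = 109 / 0.7 = 155.7143 mm

155.7143 mm


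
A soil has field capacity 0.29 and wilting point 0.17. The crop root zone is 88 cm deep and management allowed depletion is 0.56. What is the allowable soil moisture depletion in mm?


SMD = (FC - PWP) * d * MAD * 10
SMD = (0.29 - 0.17) * 88 * 0.56 * 10
SMD = 0.1200 * 88 * 0.56 * 10

59.1360 mm


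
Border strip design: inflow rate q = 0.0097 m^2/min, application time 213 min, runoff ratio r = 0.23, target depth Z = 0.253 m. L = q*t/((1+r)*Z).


L = q*t/((1+r)*Z)
L = 0.0097*213/((1+0.23)*0.253)
L = 2.0661/0.31119

6.6394 m


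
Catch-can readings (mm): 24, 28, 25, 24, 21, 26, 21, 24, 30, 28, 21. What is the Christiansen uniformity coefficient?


mean = 24.727273 mm
MAD = 2.429752 mm
CU = (1 - 2.429752/24.727273)*100

90.1738 %


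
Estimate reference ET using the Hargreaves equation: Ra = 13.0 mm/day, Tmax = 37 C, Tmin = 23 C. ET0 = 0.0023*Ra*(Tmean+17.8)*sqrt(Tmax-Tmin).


Tmean = (Tmax + Tmin)/2 = (37 + 23)/2 = 30.0
ET0 = 0.0023 * 13.0 * (30.0 + 17.8) * sqrt(37 - 23)
ET0 = 0.0023 * 13.0 * 47.8 * 3.741657

5.3477 mm/day


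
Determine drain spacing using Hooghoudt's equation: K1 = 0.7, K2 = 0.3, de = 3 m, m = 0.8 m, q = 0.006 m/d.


S^2 = 8*K2*de*m/q + 4*K1*m^2/q
S^2 = 8*0.3*3*0.8/0.006 + 4*0.7*0.8^2/0.006
S = sqrt(1258.6667)

35.4777 m


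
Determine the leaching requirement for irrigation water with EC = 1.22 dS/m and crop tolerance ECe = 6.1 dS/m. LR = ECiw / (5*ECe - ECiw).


LR = ECiw / (5*ECe - ECiw)
LR = 1.22 / (5*6.1 - 1.22)
LR = 1.22 / 29.2800

0.0417


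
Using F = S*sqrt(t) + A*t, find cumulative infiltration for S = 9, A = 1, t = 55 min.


F = S*sqrt(t) + A*t
F = 9*sqrt(55) + 1*55
F = 9*7.416198 + 55

121.7458 mm


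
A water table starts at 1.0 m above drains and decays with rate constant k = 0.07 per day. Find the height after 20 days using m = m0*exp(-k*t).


m = m0 * exp(-k*t)
m = 1.0 * exp(-0.07 * 20)
m = 1.0 * exp(-1.4000)

0.2466 m


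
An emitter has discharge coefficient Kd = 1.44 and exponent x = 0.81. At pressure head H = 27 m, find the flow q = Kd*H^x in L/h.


q = Kd * H^x = 1.44 * 27^0.81 = 1.44 * 14.434597

20.7858 L/h


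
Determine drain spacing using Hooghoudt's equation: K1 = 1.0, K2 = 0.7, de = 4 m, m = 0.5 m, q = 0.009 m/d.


S^2 = 8*K2*de*m/q + 4*K1*m^2/q
S^2 = 8*0.7*4*0.5/0.009 + 4*1.0*0.5^2/0.009
S = sqrt(1355.5556)

36.8179 m


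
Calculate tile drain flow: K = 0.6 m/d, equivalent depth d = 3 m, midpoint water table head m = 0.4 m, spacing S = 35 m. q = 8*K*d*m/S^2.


q = 8*K*d*m/S^2
q = 8*0.6*3*0.4/35^2
q = 5.7600 / 1225

0.0047 m/d


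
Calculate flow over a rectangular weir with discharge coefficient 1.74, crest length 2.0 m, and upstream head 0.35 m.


Q = C * L * H^(3/2) = 1.74 * 2.0 * 0.35^1.5 = 1.74 * 2.0 * 0.207063

0.7206 m^3/s


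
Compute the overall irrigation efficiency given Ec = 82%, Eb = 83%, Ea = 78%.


Ec = 0.82, Eb = 0.83, Ea = 0.78
E = 0.82 * 0.83 * 0.78 * 100 = 53.0868%

53.0868 %


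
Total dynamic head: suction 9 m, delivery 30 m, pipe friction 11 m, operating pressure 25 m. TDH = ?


TDH = Hs + Hd + hf + Hp = 9 + 30 + 11 + 25 = 75

75 m


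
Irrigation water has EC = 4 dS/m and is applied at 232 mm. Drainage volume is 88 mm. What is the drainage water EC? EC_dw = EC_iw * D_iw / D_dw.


EC_dw = EC_iw * D_iw / D_dw
EC_dw = 4 * 232 / 88
EC_dw = 928 / 88

10.5455 dS/m


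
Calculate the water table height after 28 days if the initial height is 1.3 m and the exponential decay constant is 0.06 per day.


m = m0 * exp(-k*t)
m = 1.3 * exp(-0.06 * 28)
m = 1.3 * exp(-1.6800)

0.2423 m


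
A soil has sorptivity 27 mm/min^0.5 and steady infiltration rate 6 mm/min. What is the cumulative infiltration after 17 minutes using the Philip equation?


F = S*sqrt(t) + A*t
F = 27*sqrt(17) + 6*17
F = 27*4.123106 + 102

213.3239 mm


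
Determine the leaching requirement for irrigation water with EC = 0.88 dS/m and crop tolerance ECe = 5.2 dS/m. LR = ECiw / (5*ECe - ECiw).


LR = ECiw / (5*ECe - ECiw)
LR = 0.88 / (5*5.2 - 0.88)
LR = 0.88 / 25.1200

0.0350


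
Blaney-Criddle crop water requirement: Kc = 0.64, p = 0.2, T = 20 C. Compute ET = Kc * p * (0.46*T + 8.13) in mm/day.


ET = Kc * p * (0.46*T + 8.13)
ET = 0.64 * 0.2 * (0.46*20 + 8.13)
ET = 0.64 * 0.2 * 17.3300

2.2182 mm/day


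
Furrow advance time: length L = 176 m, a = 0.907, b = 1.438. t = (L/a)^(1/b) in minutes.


t = (L/a)^(1/b)
t = (176/0.907)^(1/1.438)
t = 194.046307^(1/1.438)

38.9972 min


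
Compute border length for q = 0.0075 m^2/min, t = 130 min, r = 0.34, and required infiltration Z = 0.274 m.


L = q*t/((1+r)*Z)
L = 0.0075*130/((1+0.34)*0.274)
L = 0.975/0.36716

2.6555 m


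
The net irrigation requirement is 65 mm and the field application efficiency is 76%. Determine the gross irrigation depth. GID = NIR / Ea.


Ea = 76% = 0.76
GID = NIR / Ea = 65 / 0.76 = 85.5263 mm

85.5263 mm


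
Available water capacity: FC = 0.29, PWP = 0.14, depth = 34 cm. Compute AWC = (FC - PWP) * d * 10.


AWC = (FC - PWP) * d * 10
AWC = (0.29 - 0.14) * 34 * 10
AWC = 0.1500 * 34 * 10

51.0000 mm


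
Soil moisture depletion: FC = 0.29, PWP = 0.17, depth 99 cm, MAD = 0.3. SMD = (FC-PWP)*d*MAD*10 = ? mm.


SMD = (FC - PWP) * d * MAD * 10
SMD = (0.29 - 0.17) * 99 * 0.3 * 10
SMD = 0.1200 * 99 * 0.3 * 10

35.6400 mm


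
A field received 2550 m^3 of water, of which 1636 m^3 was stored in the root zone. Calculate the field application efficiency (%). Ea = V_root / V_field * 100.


Ea = V_root / V_field * 100 = 1636 / 2550 * 100 = 64.1569%

64.1569 %


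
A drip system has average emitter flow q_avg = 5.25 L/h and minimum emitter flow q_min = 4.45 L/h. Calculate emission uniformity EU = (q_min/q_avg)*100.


EU = (q_min/q_avg)*100 = (4.45/5.25)*100 = 84.7619%

84.7619 %


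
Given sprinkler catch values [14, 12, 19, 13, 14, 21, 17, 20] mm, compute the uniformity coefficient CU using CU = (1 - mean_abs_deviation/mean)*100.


mean = 16.250000 mm
MAD = 3.000000 mm
CU = (1 - 3.000000/16.250000)*100

81.5385 %


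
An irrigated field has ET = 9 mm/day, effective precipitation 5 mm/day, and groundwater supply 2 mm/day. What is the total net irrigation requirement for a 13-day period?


Daily deficit = ET - Pe - GW = 9 - 5 - 2 = 2 mm/day
NIR = 2 * 13 = 26 mm

26.0000 mm


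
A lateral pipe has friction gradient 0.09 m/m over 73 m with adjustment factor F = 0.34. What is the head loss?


hf = J * L * F = 0.09 * 73 * 0.34 = 2.2338 m

2.2338 m


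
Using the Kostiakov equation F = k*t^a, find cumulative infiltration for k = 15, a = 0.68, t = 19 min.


F = k * t^a = 15 * 19^0.68
F = 15 * 7.405467

111.0820 mm


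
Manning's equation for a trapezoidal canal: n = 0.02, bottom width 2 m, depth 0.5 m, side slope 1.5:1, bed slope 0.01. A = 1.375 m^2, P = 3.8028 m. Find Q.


R = A/P = 1.375/3.8028 = 0.361576
Q = (1/0.02) * 1.375 * 0.361576^(2/3) * 0.01^0.5

3.4893 m^3/s


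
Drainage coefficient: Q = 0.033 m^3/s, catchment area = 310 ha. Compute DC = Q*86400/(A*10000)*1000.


DC = Q * 86400 / (A * 10000) * 1000
DC = 0.033 * 86400 / (310 * 10000) * 1000
DC = 2851200.0000 / 3100000

0.9197 mm/day


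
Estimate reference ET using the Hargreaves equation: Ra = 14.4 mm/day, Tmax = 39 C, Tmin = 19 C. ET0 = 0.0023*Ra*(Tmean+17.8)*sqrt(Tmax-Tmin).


Tmean = (Tmax + Tmin)/2 = (39 + 19)/2 = 29.0
ET0 = 0.0023 * 14.4 * (29.0 + 17.8) * sqrt(39 - 19)
ET0 = 0.0023 * 14.4 * 46.8 * 4.472136

6.9319 mm/day


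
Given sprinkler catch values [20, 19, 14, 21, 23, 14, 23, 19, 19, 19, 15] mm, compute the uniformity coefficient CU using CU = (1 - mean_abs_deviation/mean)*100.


mean = 18.727273 mm
MAD = 2.396694 mm
CU = (1 - 2.396694/18.727273)*100

87.2021 %


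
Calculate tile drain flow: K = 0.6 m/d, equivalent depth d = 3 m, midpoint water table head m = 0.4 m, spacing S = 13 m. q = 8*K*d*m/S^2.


q = 8*K*d*m/S^2
q = 8*0.6*3*0.4/13^2
q = 5.7600 / 169

0.0341 m/d


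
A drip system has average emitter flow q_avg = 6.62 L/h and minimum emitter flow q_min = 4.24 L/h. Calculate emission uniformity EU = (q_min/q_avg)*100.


EU = (q_min/q_avg)*100 = (4.24/6.62)*100 = 64.0483%

64.0483 %


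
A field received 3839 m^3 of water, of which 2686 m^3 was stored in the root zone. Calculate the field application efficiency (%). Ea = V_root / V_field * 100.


Ea = V_root / V_field * 100 = 2686 / 3839 * 100 = 69.9661%

69.9661 %


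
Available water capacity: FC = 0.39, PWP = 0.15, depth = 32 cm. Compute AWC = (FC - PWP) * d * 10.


AWC = (FC - PWP) * d * 10
AWC = (0.39 - 0.15) * 32 * 10
AWC = 0.2400 * 32 * 10

76.8000 mm


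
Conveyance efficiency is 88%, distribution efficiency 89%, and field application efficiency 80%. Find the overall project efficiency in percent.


Ec = 0.88, Eb = 0.89, Ea = 0.8
E = 0.88 * 0.89 * 0.8 * 100 = 62.6560%

62.6560 %


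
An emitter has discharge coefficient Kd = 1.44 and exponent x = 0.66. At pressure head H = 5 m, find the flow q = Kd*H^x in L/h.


q = Kd * H^x = 1.44 * 5^0.66 = 1.44 * 2.892812

4.1656 L/h


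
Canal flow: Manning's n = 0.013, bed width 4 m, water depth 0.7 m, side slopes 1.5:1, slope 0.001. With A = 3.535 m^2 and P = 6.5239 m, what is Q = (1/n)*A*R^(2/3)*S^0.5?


R = A/P = 3.535/6.5239 = 0.541854
Q = (1/0.013) * 3.535 * 0.541854^(2/3) * 0.001^0.5

5.7152 m^3/s


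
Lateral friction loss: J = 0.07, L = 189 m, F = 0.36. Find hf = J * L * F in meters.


hf = J * L * F = 0.07 * 189 * 0.36 = 4.7628 m

4.7628 m


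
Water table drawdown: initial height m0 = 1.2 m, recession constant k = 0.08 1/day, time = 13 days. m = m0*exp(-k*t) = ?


m = m0 * exp(-k*t)
m = 1.2 * exp(-0.08 * 13)
m = 1.2 * exp(-1.0400)

0.4241 m


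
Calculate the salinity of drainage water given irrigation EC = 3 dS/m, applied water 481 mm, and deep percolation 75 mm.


EC_dw = EC_iw * D_iw / D_dw
EC_dw = 3 * 481 / 75
EC_dw = 1443 / 75

19.2400 dS/m


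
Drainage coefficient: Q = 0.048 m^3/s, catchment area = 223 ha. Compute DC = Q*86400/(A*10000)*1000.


DC = Q * 86400 / (A * 10000) * 1000
DC = 0.048 * 86400 / (223 * 10000) * 1000
DC = 4147200.0000 / 2230000

1.8597 mm/day


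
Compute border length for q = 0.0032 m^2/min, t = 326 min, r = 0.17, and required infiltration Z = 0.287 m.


L = q*t/((1+r)*Z)
L = 0.0032*326/((1+0.17)*0.287)
L = 1.0432/0.33579

3.1067 m


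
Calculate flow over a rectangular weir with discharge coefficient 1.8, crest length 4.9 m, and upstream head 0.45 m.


Q = C * L * H^(3/2) = 1.8 * 4.9 * 0.45^1.5 = 1.8 * 4.9 * 0.301869

2.6625 m^3/s


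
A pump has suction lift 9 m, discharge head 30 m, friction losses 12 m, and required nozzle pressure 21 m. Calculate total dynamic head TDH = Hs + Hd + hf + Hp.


TDH = Hs + Hd + hf + Hp = 9 + 30 + 12 + 21 = 72

72 m


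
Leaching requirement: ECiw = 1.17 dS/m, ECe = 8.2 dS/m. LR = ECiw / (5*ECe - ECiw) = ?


LR = ECiw / (5*ECe - ECiw)
LR = 1.17 / (5*8.2 - 1.17)
LR = 1.17 / 39.8300

0.0294


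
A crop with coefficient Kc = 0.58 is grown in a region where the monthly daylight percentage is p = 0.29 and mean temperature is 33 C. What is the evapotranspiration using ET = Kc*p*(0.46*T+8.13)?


ET = Kc * p * (0.46*T + 8.13)
ET = 0.58 * 0.29 * (0.46*33 + 8.13)
ET = 0.58 * 0.29 * 23.3100

3.9207 mm/day


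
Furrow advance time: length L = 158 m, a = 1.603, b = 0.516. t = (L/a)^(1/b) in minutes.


t = (L/a)^(1/b)
t = (158/1.603)^(1/0.516)
t = 98.565190^(1/0.516)

7308.1147 min


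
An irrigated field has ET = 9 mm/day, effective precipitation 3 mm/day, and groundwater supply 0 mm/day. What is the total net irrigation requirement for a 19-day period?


Daily deficit = ET - Pe - GW = 9 - 3 - 0 = 6 mm/day
NIR = 6 * 19 = 114 mm

114.0000 mm


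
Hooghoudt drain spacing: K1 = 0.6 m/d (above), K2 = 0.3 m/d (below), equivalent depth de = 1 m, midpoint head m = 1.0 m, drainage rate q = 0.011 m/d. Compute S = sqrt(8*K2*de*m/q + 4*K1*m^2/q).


S^2 = 8*K2*de*m/q + 4*K1*m^2/q
S^2 = 8*0.3*1*1.0/0.011 + 4*0.6*1.0^2/0.011
S = sqrt(436.3636)

20.8893 m


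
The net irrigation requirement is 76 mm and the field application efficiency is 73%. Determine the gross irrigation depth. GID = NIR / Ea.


Ea = 73% = 0.73
GID = NIR / Ea = 76 / 0.73 = 104.1096 mm

104.1096 mm


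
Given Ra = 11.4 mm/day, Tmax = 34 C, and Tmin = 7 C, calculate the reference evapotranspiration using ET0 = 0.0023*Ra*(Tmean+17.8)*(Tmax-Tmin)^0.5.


Tmean = (Tmax + Tmin)/2 = (34 + 7)/2 = 20.5
ET0 = 0.0023 * 11.4 * (20.5 + 17.8) * sqrt(34 - 7)
ET0 = 0.0023 * 11.4 * 38.3 * 5.196152

5.2181 mm/day


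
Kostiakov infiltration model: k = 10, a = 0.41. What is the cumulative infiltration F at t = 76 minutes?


F = k * t^a = 10 * 76^0.41
F = 10 * 5.903826

59.0383 mm


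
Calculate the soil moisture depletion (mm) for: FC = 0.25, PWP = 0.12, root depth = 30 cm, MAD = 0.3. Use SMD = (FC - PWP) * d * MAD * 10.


SMD = (FC - PWP) * d * MAD * 10
SMD = (0.25 - 0.12) * 30 * 0.3 * 10
SMD = 0.1300 * 30 * 0.3 * 10

11.7000 mm


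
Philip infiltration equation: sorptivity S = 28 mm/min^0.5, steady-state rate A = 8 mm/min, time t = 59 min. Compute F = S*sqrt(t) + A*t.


F = S*sqrt(t) + A*t
F = 28*sqrt(59) + 8*59
F = 28*7.681146 + 472

687.0721 mm


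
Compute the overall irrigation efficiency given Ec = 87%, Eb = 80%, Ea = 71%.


Ec = 0.87, Eb = 0.8, Ea = 0.71
E = 0.87 * 0.8 * 0.71 * 100 = 49.4160%

49.4160 %


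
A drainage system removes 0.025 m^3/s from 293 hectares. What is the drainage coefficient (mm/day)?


DC = Q * 86400 / (A * 10000) * 1000
DC = 0.025 * 86400 / (293 * 10000) * 1000
DC = 2160000.0000 / 2930000

0.7372 mm/day


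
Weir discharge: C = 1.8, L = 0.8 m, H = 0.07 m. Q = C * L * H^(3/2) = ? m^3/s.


Q = C * L * H^(3/2) = 1.8 * 0.8 * 0.07^1.5 = 1.8 * 0.8 * 0.018520

0.0267 m^3/s


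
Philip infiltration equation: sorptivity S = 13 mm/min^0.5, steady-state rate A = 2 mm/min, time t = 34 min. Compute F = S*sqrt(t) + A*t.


F = S*sqrt(t) + A*t
F = 13*sqrt(34) + 2*34
F = 13*5.830952 + 68

143.8024 mm


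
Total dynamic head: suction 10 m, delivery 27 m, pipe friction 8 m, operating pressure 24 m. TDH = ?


TDH = Hs + Hd + hf + Hp = 10 + 27 + 8 + 24 = 69

69 m


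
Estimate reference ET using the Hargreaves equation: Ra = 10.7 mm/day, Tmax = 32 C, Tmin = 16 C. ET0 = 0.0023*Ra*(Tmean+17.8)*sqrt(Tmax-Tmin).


Tmean = (Tmax + Tmin)/2 = (32 + 16)/2 = 24.0
ET0 = 0.0023 * 10.7 * (24.0 + 17.8) * sqrt(32 - 16)
ET0 = 0.0023 * 10.7 * 41.8 * 4.000000

4.1148 mm/day


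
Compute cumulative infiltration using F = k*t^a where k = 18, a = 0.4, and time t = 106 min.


F = k * t^a = 18 * 106^0.4
F = 18 * 6.458361

116.2505 mm


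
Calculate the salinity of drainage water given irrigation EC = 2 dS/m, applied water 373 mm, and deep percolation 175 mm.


EC_dw = EC_iw * D_iw / D_dw
EC_dw = 2 * 373 / 175
EC_dw = 746 / 175

4.2629 dS/m


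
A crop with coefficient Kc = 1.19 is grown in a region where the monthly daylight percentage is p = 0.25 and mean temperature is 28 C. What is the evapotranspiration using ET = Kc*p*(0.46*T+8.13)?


ET = Kc * p * (0.46*T + 8.13)
ET = 1.19 * 0.25 * (0.46*28 + 8.13)
ET = 1.19 * 0.25 * 21.0100

6.2505 mm/day


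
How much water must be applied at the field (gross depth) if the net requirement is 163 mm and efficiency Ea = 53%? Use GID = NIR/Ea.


Ea = 53% = 0.53
GID = NIR / Ea = 163 / 0.53 = 307.5472 mm

307.5472 mm


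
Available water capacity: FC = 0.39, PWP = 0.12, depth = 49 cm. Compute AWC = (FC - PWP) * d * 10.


AWC = (FC - PWP) * d * 10
AWC = (0.39 - 0.12) * 49 * 10
AWC = 0.2700 * 49 * 10

132.3000 mm


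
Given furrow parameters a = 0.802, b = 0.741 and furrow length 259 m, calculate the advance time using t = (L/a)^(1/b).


t = (L/a)^(1/b)
t = (259/0.802)^(1/0.741)
t = 322.942643^(1/0.741)

2432.9553 min


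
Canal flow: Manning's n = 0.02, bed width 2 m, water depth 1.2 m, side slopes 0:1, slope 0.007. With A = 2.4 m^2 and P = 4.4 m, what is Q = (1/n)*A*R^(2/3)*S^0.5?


R = A/P = 2.4/4.4 = 0.545455
Q = (1/0.02) * 2.4 * 0.545455^(2/3) * 0.007^0.5

6.7025 m^3/s


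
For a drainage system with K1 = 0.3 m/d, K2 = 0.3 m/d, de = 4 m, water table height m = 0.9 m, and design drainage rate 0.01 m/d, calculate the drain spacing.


S^2 = 8*K2*de*m/q + 4*K1*m^2/q
S^2 = 8*0.3*4*0.9/0.01 + 4*0.3*0.9^2/0.01
S = sqrt(961.2000)

31.0032 m


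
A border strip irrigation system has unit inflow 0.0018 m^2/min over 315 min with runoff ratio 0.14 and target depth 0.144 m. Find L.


L = q*t/((1+r)*Z)
L = 0.0018*315/((1+0.14)*0.144)
L = 0.567/0.16416

3.4539 m


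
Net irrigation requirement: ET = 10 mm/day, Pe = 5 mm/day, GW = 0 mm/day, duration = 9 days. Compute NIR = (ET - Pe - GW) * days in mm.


Daily deficit = ET - Pe - GW = 10 - 5 - 0 = 5 mm/day
NIR = 5 * 9 = 45 mm

45.0000 mm


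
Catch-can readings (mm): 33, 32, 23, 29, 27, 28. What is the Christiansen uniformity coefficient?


mean = 28.666667 mm
MAD = 2.666667 mm
CU = (1 - 2.666667/28.666667)*100

90.6977 %


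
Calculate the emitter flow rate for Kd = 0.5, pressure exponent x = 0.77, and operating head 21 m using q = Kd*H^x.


q = Kd * H^x = 0.5 * 21^0.77 = 0.5 * 10.425787

5.2129 L/h


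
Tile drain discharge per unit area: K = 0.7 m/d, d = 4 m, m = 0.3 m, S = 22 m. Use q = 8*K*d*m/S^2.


q = 8*K*d*m/S^2
q = 8*0.7*4*0.3/22^2
q = 6.7200 / 484

0.0139 m/d


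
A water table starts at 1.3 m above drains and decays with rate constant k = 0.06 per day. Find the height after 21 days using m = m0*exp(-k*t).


m = m0 * exp(-k*t)
m = 1.3 * exp(-0.06 * 21)
m = 1.3 * exp(-1.2600)

0.3688 m


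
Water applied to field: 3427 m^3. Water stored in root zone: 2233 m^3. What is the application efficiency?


Ea = V_root / V_field * 100 = 2233 / 3427 * 100 = 65.1590%

65.1590 %


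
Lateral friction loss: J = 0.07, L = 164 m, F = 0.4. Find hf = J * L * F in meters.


hf = J * L * F = 0.07 * 164 * 0.4 = 4.5920 m

4.5920 m


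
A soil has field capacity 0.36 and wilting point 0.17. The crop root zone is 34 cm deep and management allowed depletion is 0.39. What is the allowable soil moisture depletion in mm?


SMD = (FC - PWP) * d * MAD * 10
SMD = (0.36 - 0.17) * 34 * 0.39 * 10
SMD = 0.1900 * 34 * 0.39 * 10

25.1940 mm


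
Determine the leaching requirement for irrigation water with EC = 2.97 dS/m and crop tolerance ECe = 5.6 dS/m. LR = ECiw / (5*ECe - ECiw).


LR = ECiw / (5*ECe - ECiw)
LR = 2.97 / (5*5.6 - 2.97)
LR = 2.97 / 25.0300

0.1187


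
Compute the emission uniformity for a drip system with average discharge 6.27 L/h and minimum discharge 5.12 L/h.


EU = (q_min/q_avg)*100 = (5.12/6.27)*100 = 81.6587%

81.6587 %
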